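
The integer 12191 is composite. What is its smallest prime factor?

12191 is odd.
Digit sum 14, not divisible by 3.
Ends in 1: not divisible by 5.
7: 12191 = 7·1741 + 4
11: 12191 = 11·1108 + 3
13: 12191 = 13·937 + 10
17: 12191 = 17·717 + 2
19: 12191 = 19·641 + 12
23: 12191 = 23·530 + 1
29: 12191 = 29·420 + 11
31: 12191 = 31·393 + 8
37: 12191 = 37·329 + 18
41: 12191 = 41·297 + 14
43: 12191 = 43·283 + 22
47: 12191 = 47·259 + 18
53: 12191 = 53·230 + 1
59: 12191 = 59·206 + 37
61: 12191 = 61·199 + 52
67: 12191 = 67·181 + 64
71: 12191 = 71·171 + 50
73: 12191 = 73·167

73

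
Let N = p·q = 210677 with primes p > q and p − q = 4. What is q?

Since p = q + 4, we have 210677 = q(q + 4), so q² + 4q − 210677 = 0.
Discriminant: 4² + 4·210677 = 16 + 842708 = 842724; √842724 = 918.
q = (−4 + 918)/2 = 457, and p = q + 4 = 461.
Check: 457 · 461 = 210677.

457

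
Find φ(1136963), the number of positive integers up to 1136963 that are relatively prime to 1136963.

1096704

Factor: 1136963 = 43 · 137 · 193.
φ(1136963) = (43−1) · (137−1) · (193−1) = 42 · 136 · 192 = 1096704.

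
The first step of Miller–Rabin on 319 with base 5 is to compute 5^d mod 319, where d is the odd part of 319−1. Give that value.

319 − 1 = 318 = 2^1 · 159, so d = 159.
5^1 ≡ 5 (mod 319)
5^2 ≡ 5^2 = 25 ≡ 25 (mod 319)
5^4 ≡ 25^2 = 625 ≡ 306 (mod 319)
5^8 ≡ 306^2 = 93636 ≡ 169 (mod 319)
5^16 ≡ 169^2 = 28561 ≡ 170 (mod 319)
5^32 ≡ 170^2 = 28900 ≡ 190 (mod 319)
5^64 ≡ 190^2 = 36100 ≡ 53 (mod 319)
5^128 ≡ 53^2 = 2809 ≡ 257 (mod 319)
159 = 128 + 16 + 8 + 4 + 2 + 1 in binary powers of 2.
So 5^159 ≡ 257 · 170 · 169 · 306 · 25 · 5 ≡ 196 (mod 319).
Squaring chain: 196; never reaches −1, so base 5 is a Miller–Rabin witness that 319 is composite.

196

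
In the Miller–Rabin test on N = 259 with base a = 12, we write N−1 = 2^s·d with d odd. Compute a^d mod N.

174

259 − 1 = 258 = 2^1 · 129, so d = 129.
12^1 ≡ 12 (mod 259)
12^2 ≡ 12^2 = 144 ≡ 144 (mod 259)
12^4 ≡ 144^2 = 20736 ≡ 16 (mod 259)
12^8 ≡ 16^2 = 256 ≡ 256 (mod 259)
12^16 ≡ 256^2 = 65536 ≡ 9 (mod 259)
12^32 ≡ 9^2 = 81 ≡ 81 (mod 259)
12^64 ≡ 81^2 = 6561 ≡ 86 (mod 259)
12^128 ≡ 86^2 = 7396 ≡ 144 (mod 259)
129 = 128 + 1 in binary powers of 2.
So 12^129 ≡ 144 · 12 ≡ 174 (mod 259).
Squaring chain: 174; never reaches −1, so base 12 is a Miller–Rabin witness that 259 is composite.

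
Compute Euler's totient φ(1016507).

Factor: 1016507 = 71 · 103 · 139.
φ(1016507) = (71−1) · (103−1) · (139−1) = 70 · 102 · 138 = 985320.

985320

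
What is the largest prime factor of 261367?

261367 = 47 · 5561
5561 = 67 · 83
83 is prime.
So 261367 = 47 · 67 · 83; the largest prime factor is 83.

83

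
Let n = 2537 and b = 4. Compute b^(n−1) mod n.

317

4^1 ≡ 4 (mod 2537)
4^2 ≡ 4^2 = 16 ≡ 16 (mod 2537)
4^4 ≡ 16^2 = 256 ≡ 256 (mod 2537)
4^8 ≡ 256^2 = 65536 ≡ 2111 (mod 2537)
4^16 ≡ 2111^2 = 4456321 ≡ 1349 (mod 2537)
4^32 ≡ 1349^2 = 1819801 ≡ 772 (mod 2537)
4^64 ≡ 772^2 = 595984 ≡ 2326 (mod 2537)
4^128 ≡ 2326^2 = 5410276 ≡ 1392 (mod 2537)
4^256 ≡ 1392^2 = 1937664 ≡ 1933 (mod 2537)
4^512 ≡ 1933^2 = 3736489 ≡ 2025 (mod 2537)
4^1024 ≡ 2025^2 = 4100625 ≡ 833 (mod 2537)
4^2048 ≡ 833^2 = 693889 ≡ 1288 (mod 2537)
2536 = 2048 + 256 + 128 + 64 + 32 + 8 in binary powers of 2.
So 4^2536 ≡ 1288 · 1933 · 1392 · 2326 · 772 · 2111 ≡ 317 (mod 2537).
Since 317 ≠ 1, base 4 is a Fermat witness: 2537 is composite.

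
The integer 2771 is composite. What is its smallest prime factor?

17

2771 is odd.
Digit sum 17, not divisible by 3.
Ends in 1: not divisible by 5.
7: 2771 = 7·395 + 6
11: 2771 = 11·251 + 10
13: 2771 = 13·213 + 2
17: 2771 = 17·163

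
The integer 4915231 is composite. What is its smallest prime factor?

59

4915231 is odd.
Digit sum 25, not divisible by 3.
Ends in 1: not divisible by 5.
7: 4915231 = 7·702175 + 6
11: 4915231 = 11·446839 + 2
13: 4915231 = 13·378094 + 9
17: 4915231 = 17·289131 + 4
19: 4915231 = 19·258696 + 7
23: 4915231 = 23·213705 + 16
29: 4915231 = 29·169490 + 21
31: 4915231 = 31·158555 + 26
37: 4915231 = 37·132844 + 3
41: 4915231 = 41·119883 + 28
43: 4915231 = 43·114307 + 30
47: 4915231 = 47·104579 + 18
53: 4915231 = 53·92740 + 11
59: 4915231 = 59·83309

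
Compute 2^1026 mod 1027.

2^1 ≡ 2 (mod 1027)
2^2 ≡ 2^2 = 4 ≡ 4 (mod 1027)
2^4 ≡ 4^2 = 16 ≡ 16 (mod 1027)
2^8 ≡ 16^2 = 256 ≡ 256 (mod 1027)
2^16 ≡ 256^2 = 65536 ≡ 835 (mod 1027)
2^32 ≡ 835^2 = 697225 ≡ 919 (mod 1027)
2^64 ≡ 919^2 = 844561 ≡ 367 (mod 1027)
2^128 ≡ 367^2 = 134689 ≡ 152 (mod 1027)
2^256 ≡ 152^2 = 23104 ≡ 510 (mod 1027)
2^512 ≡ 510^2 = 260100 ≡ 269 (mod 1027)
2^1024 ≡ 269^2 = 72361 ≡ 471 (mod 1027)
1026 = 1024 + 2 in binary powers of 2.
So 2^1026 ≡ 471 · 4 ≡ 857 (mod 1027).
Since 857 ≠ 1, base 2 is a Fermat witness: 1027 is composite.

857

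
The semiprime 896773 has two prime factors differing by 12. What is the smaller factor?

941

Since p = q + 12, we have 896773 = q(q + 12), so q² + 12q − 896773 = 0.
Discriminant: 12² + 4·896773 = 144 + 3587092 = 3587236; √3587236 = 1894.
q = (−12 + 1894)/2 = 941, and p = q + 12 = 953.
Check: 941 · 953 = 896773.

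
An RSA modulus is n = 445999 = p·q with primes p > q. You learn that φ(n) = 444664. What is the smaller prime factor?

φ(n) = (p−1)(q−1) = n − (p+q) + 1, so p + q = 445999 − 444664 + 1 = 1336.
p and q are the roots of t² − 1336t + 445999 = 0.
Discriminant: 1336² − 4·445999 = 1784896 − 1783996 = 900; √900 = 30.
q = (1336 − 30)/2 = 653, p = (1336 + 30)/2 = 683.
Check: 653 · 683 = 445999.

653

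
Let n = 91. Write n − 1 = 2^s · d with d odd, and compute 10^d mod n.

90

91 − 1 = 90 = 2^1 · 45, so d = 45.
10^1 ≡ 10 (mod 91)
10^2 ≡ 10^2 = 100 ≡ 9 (mod 91)
10^4 ≡ 9^2 = 81 ≡ 81 (mod 91)
10^8 ≡ 81^2 = 6561 ≡ 9 (mod 91)
10^16 ≡ 9^2 = 81 ≡ 81 (mod 91)
10^32 ≡ 81^2 = 6561 ≡ 9 (mod 91)
45 = 32 + 8 + 4 + 1 in binary powers of 2.
So 10^45 ≡ 9 · 9 · 81 · 10 ≡ 90 (mod 91).
Since 10^d ≡ 90 (mod 91), base 10 does not prove 91 composite.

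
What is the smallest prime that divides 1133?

11

1133 is odd.
Digit sum 8, not divisible by 3.
Ends in 3: not divisible by 5.
7: 1133 = 7·161 + 6
11: 1133 = 11·103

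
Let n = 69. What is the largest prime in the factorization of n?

23

69 = 3 · 23
23 is prime.
So 69 = 3 · 23; the largest prime factor is 23.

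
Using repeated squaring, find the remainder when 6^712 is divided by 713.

6^1 ≡ 6 (mod 713)
6^2 ≡ 6^2 = 36 ≡ 36 (mod 713)
6^4 ≡ 36^2 = 1296 ≡ 583 (mod 713)
6^8 ≡ 583^2 = 339889 ≡ 501 (mod 713)
6^16 ≡ 501^2 = 251001 ≡ 25 (mod 713)
6^32 ≡ 25^2 = 625 ≡ 625 (mod 713)
6^64 ≡ 625^2 = 390625 ≡ 614 (mod 713)
6^128 ≡ 614^2 = 376996 ≡ 532 (mod 713)
6^256 ≡ 532^2 = 283024 ≡ 676 (mod 713)
6^512 ≡ 676^2 = 456976 ≡ 656 (mod 713)
712 = 512 + 128 + 64 + 8 in binary powers of 2.
So 6^712 ≡ 656 · 532 · 614 · 501 ≡ 87 (mod 713).
Since 87 ≠ 1, base 6 is a Fermat witness: 713 is composite.

87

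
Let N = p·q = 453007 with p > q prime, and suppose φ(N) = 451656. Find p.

φ(n) = (p−1)(q−1) = n − (p+q) + 1, so p + q = 453007 − 451656 + 1 = 1352.
p and q are the roots of t² − 1352t + 453007 = 0.
Discriminant: 1352² − 4·453007 = 1827904 − 1812028 = 15876; √15876 = 126.
q = (1352 − 126)/2 = 613, p = (1352 + 126)/2 = 739.
Check: 613 · 739 = 453007.

739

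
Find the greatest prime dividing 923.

71

923 = 13 · 71
71 is prime.
So 923 = 13 · 71; the largest prime factor is 71.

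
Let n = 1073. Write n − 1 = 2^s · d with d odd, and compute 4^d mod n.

1073 − 1 = 1072 = 2^4 · 67, so d = 67.
4^1 ≡ 4 (mod 1073)
4^2 ≡ 4^2 = 16 ≡ 16 (mod 1073)
4^4 ≡ 16^2 = 256 ≡ 256 (mod 1073)
4^8 ≡ 256^2 = 65536 ≡ 83 (mod 1073)
4^16 ≡ 83^2 = 6889 ≡ 451 (mod 1073)
4^32 ≡ 451^2 = 203401 ≡ 604 (mod 1073)
4^64 ≡ 604^2 = 364816 ≡ 1069 (mod 1073)
67 = 64 + 2 + 1 in binary powers of 2.
So 4^67 ≡ 1069 · 16 · 4 ≡ 817 (mod 1073).
Squaring chain: 817 → 83 → 451 → 604; never reaches −1, so base 4 is a Miller–Rabin witness that 1073 is composite.

817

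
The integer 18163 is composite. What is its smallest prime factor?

18163 is odd.
Digit sum 19, not divisible by 3.
Ends in 3: not divisible by 5.
7: 18163 = 7·2594 + 5
11: 18163 = 11·1651 + 2
13: 18163 = 13·1397 + 2
17: 18163 = 17·1068 + 7
19: 18163 = 19·955 + 18
23: 18163 = 23·789 + 16
29: 18163 = 29·626 + 9
31: 18163 = 31·585 + 28
37: 18163 = 37·490 + 33
41: 18163 = 41·443

41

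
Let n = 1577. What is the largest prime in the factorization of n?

83

1577 = 19 · 83
83 is prime.
So 1577 = 19 · 83; the largest prime factor is 83.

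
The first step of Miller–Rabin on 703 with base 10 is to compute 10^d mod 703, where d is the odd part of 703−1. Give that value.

703 − 1 = 702 = 2^1 · 351, so d = 351.
10^1 ≡ 10 (mod 703)
10^2 ≡ 10^2 = 100 ≡ 100 (mod 703)
10^4 ≡ 100^2 = 10000 ≡ 158 (mod 703)
10^8 ≡ 158^2 = 24964 ≡ 359 (mod 703)
10^16 ≡ 359^2 = 128881 ≡ 232 (mod 703)
10^32 ≡ 232^2 = 53824 ≡ 396 (mod 703)
10^64 ≡ 396^2 = 156816 ≡ 47 (mod 703)
10^128 ≡ 47^2 = 2209 ≡ 100 (mod 703)
10^256 ≡ 100^2 = 10000 ≡ 158 (mod 703)
351 = 256 + 64 + 16 + 8 + 4 + 2 + 1 in binary powers of 2.
So 10^351 ≡ 158 · 47 · 232 · 359 · 158 · 100 · 10 ≡ 75 (mod 703).
Squaring chain: 75; never reaches −1, so base 10 is a Miller–Rabin witness that 703 is composite.

75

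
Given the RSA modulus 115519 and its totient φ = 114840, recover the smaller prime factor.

331

φ(n) = (p−1)(q−1) = n − (p+q) + 1, so p + q = 115519 − 114840 + 1 = 680.
p and q are the roots of t² − 680t + 115519 = 0.
Discriminant: 680² − 4·115519 = 462400 − 462076 = 324; √324 = 18.
q = (680 − 18)/2 = 331, p = (680 + 18)/2 = 349.
Check: 331 · 349 = 115519.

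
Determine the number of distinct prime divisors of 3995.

3

3995 = 5 · 799
799 = 17 · 47
3995 = 5 · 17 · 47, which has 3 distinct prime factors.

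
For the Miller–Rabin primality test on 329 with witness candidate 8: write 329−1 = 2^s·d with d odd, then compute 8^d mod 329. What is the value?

329 − 1 = 328 = 2^3 · 41, so d = 41.
8^1 ≡ 8 (mod 329)
8^2 ≡ 8^2 = 64 ≡ 64 (mod 329)
8^4 ≡ 64^2 = 4096 ≡ 148 (mod 329)
8^8 ≡ 148^2 = 21904 ≡ 190 (mod 329)
8^16 ≡ 190^2 = 36100 ≡ 239 (mod 329)
8^32 ≡ 239^2 = 57121 ≡ 204 (mod 329)
41 = 32 + 8 + 1 in binary powers of 2.
So 8^41 ≡ 204 · 190 · 8 ≡ 162 (mod 329).
Squaring chain: 162 → 253 → 183; never reaches −1, so base 8 is a Miller–Rabin witness that 329 is composite.

162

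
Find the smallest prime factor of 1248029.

31

1248029 is odd.
Digit sum 26, not divisible by 3.
Ends in 9: not divisible by 5.
7: 1248029 = 7·178289 + 6
11: 1248029 = 11·113457 + 2
13: 1248029 = 13·96002 + 3
17: 1248029 = 17·73413 + 8
19: 1248029 = 19·65685 + 14
23: 1248029 = 23·54262 + 3
29: 1248029 = 29·43035 + 14
31: 1248029 = 31·40259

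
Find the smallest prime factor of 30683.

61

30683 is odd.
Digit sum 20, not divisible by 3.
Ends in 3: not divisible by 5.
7: 30683 = 7·4383 + 2
11: 30683 = 11·2789 + 4
13: 30683 = 13·2360 + 3
17: 30683 = 17·1804 + 15
19: 30683 = 19·1614 + 17
23: 30683 = 23·1334 + 1
29: 30683 = 29·1058 + 1
31: 30683 = 31·989 + 24
37: 30683 = 37·829 + 10
41: 30683 = 41·748 + 15
43: 30683 = 43·713 + 24
47: 30683 = 47·652 + 39
53: 30683 = 53·578 + 49
59: 30683 = 59·520 + 3
61: 30683 = 61·503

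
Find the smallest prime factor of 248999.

248999 is odd.
Digit sum 41, not divisible by 3.
Ends in 9: not divisible by 5.
7: 248999 = 7·35571 + 2
11: 248999 = 11·22636 + 3
13: 248999 = 13·19153 + 10
17: 248999 = 17·14647

17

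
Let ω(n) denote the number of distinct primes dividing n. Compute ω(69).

2

69 = 3 · 23
69 = 3 · 23, which has 2 distinct prime factors.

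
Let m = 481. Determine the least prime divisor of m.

481 is odd.
Digit sum 13, not divisible by 3.
Ends in 1: not divisible by 5.
7: 481 = 7·68 + 5
11: 481 = 11·43 + 8
13: 481 = 13·37

13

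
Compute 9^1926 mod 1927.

286

9^1 ≡ 9 (mod 1927)
9^2 ≡ 9^2 = 81 ≡ 81 (mod 1927)
9^4 ≡ 81^2 = 6561 ≡ 780 (mod 1927)
9^8 ≡ 780^2 = 608400 ≡ 1395 (mod 1927)
9^16 ≡ 1395^2 = 1946025 ≡ 1682 (mod 1927)
9^32 ≡ 1682^2 = 2829124 ≡ 288 (mod 1927)
9^64 ≡ 288^2 = 82944 ≡ 83 (mod 1927)
9^128 ≡ 83^2 = 6889 ≡ 1108 (mod 1927)
9^256 ≡ 1108^2 = 1227664 ≡ 165 (mod 1927)
9^512 ≡ 165^2 = 27225 ≡ 247 (mod 1927)
9^1024 ≡ 247^2 = 61009 ≡ 1272 (mod 1927)
1926 = 1024 + 512 + 256 + 128 + 4 + 2 in binary powers of 2.
So 9^1926 ≡ 1272 · 247 · 165 · 1108 · 780 · 81 ≡ 286 (mod 1927).
Since 286 ≠ 1, base 9 is a Fermat witness: 1927 is composite.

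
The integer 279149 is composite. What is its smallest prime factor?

13

279149 is odd.
Digit sum 32, not divisible by 3.
Ends in 9: not divisible by 5.
7: 279149 = 7·39878 + 3
11: 279149 = 11·25377 + 2
13: 279149 = 13·21473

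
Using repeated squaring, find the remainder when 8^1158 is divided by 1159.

8^1 ≡ 8 (mod 1159)
8^2 ≡ 8^2 = 64 ≡ 64 (mod 1159)
8^4 ≡ 64^2 = 4096 ≡ 619 (mod 1159)
8^8 ≡ 619^2 = 383161 ≡ 691 (mod 1159)
8^16 ≡ 691^2 = 477481 ≡ 1132 (mod 1159)
8^32 ≡ 1132^2 = 1281424 ≡ 729 (mod 1159)
8^64 ≡ 729^2 = 531441 ≡ 619 (mod 1159)
8^128 ≡ 619^2 = 383161 ≡ 691 (mod 1159)
8^256 ≡ 691^2 = 477481 ≡ 1132 (mod 1159)
8^512 ≡ 1132^2 = 1281424 ≡ 729 (mod 1159)
8^1024 ≡ 729^2 = 531441 ≡ 619 (mod 1159)
1158 = 1024 + 128 + 4 + 2 in binary powers of 2.
So 8^1158 ≡ 619 · 691 · 619 · 64 ≡ 590 (mod 1159).
Since 590 ≠ 1, base 8 is a Fermat witness: 1159 is composite.

590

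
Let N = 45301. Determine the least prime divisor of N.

89

45301 is odd.
Digit sum 13, not divisible by 3.
Ends in 1: not divisible by 5.
7: 45301 = 7·6471 + 4
11: 45301 = 11·4118 + 3
13: 45301 = 13·3484 + 9
17: 45301 = 17·2664 + 13
19: 45301 = 19·2384 + 5
23: 45301 = 23·1969 + 14
29: 45301 = 29·1562 + 3
31: 45301 = 31·1461 + 10
37: 45301 = 37·1224 + 13
41: 45301 = 41·1104 + 37
43: 45301 = 43·1053 + 22
47: 45301 = 47·963 + 40
53: 45301 = 53·854 + 39
59: 45301 = 59·767 + 48
61: 45301 = 61·742 + 39
67: 45301 = 67·676 + 9
71: 45301 = 71·638 + 3
73: 45301 = 73·620 + 41
79: 45301 = 79·573 + 34
83: 45301 = 83·545 + 66
89: 45301 = 89·509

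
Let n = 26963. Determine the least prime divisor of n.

26963 is odd.
Digit sum 26, not divisible by 3.
Ends in 3: not divisible by 5.
7: 26963 = 7·3851 + 6
11: 26963 = 11·2451 + 2
13: 26963 = 13·2074 + 1
17: 26963 = 17·1586 + 1
19: 26963 = 19·1419 + 2
23: 26963 = 23·1172 + 7
29: 26963 = 29·929 + 22
31: 26963 = 31·869 + 24
37: 26963 = 37·728 + 27
41: 26963 = 41·657 + 26
43: 26963 = 43·627 + 2
47: 26963 = 47·573 + 32
53: 26963 = 53·508 + 39
59: 26963 = 59·457

59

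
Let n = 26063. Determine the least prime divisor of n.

67

26063 is odd.
Digit sum 17, not divisible by 3.
Ends in 3: not divisible by 5.
7: 26063 = 7·3723 + 2
11: 26063 = 11·2369 + 4
13: 26063 = 13·2004 + 11
17: 26063 = 17·1533 + 2
19: 26063 = 19·1371 + 14
23: 26063 = 23·1133 + 4
29: 26063 = 29·898 + 21
31: 26063 = 31·840 + 23
37: 26063 = 37·704 + 15
41: 26063 = 41·635 + 28
43: 26063 = 43·606 + 5
47: 26063 = 47·554 + 25
53: 26063 = 53·491 + 40
59: 26063 = 59·441 + 44
61: 26063 = 61·427 + 16
67: 26063 = 67·389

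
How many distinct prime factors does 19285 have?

4

19285 = 5 · 3857
3857 = 7 · 551
551 = 19 · 29
19285 = 5 · 7 · 19 · 29, which has 4 distinct prime factors.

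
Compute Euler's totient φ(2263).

Factor: 2263 = 31 · 73.
φ(2263) = (31−1) · (73−1) = 30 · 72 = 2160.

2160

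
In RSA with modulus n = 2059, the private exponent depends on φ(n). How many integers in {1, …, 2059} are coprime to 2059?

1960

Factor: 2059 = 29 · 71.
φ(2059) = (29−1) · (71−1) = 28 · 70 = 1960.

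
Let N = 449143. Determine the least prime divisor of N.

37

449143 is odd.
Digit sum 25, not divisible by 3.
Ends in 3: not divisible by 5.
7: 449143 = 7·64163 + 2
11: 449143 = 11·40831 + 2
13: 449143 = 13·34549 + 6
17: 449143 = 17·26420 + 3
19: 449143 = 19·23639 + 2
23: 449143 = 23·19527 + 22
29: 449143 = 29·15487 + 20
31: 449143 = 31·14488 + 15
37: 449143 = 37·12139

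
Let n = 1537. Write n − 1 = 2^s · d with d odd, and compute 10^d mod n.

1000

1537 − 1 = 1536 = 2^9 · 3, so d = 3.
10^1 ≡ 10 (mod 1537)
10^2 ≡ 10^2 = 100 ≡ 100 (mod 1537)
3 = 2 + 1 in binary powers of 2.
So 10^3 ≡ 100 · 10 ≡ 1000 (mod 1537).
Squaring chain: 1000 → 950 → 281 → 574 → 558 → 890 → 545 → 384 → 1441; never reaches −1, so base 10 is a Miller–Rabin witness that 1537 is composite.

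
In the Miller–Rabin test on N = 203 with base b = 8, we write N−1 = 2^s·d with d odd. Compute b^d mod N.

203 − 1 = 202 = 2^1 · 101, so d = 101.
8^1 ≡ 8 (mod 203)
8^2 ≡ 8^2 = 64 ≡ 64 (mod 203)
8^4 ≡ 64^2 = 4096 ≡ 36 (mod 203)
8^8 ≡ 36^2 = 1296 ≡ 78 (mod 203)
8^16 ≡ 78^2 = 6084 ≡ 197 (mod 203)
8^32 ≡ 197^2 = 38809 ≡ 36 (mod 203)
8^64 ≡ 36^2 = 1296 ≡ 78 (mod 203)
101 = 64 + 32 + 4 + 1 in binary powers of 2.
So 8^101 ≡ 78 · 36 · 36 · 8 ≡ 155 (mod 203).
Squaring chain: 155; never reaches −1, so base 8 is a Miller–Rabin witness that 203 is composite.

155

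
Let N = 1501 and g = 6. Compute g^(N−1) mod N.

87

6^1 ≡ 6 (mod 1501)
6^2 ≡ 6^2 = 36 ≡ 36 (mod 1501)
6^4 ≡ 36^2 = 1296 ≡ 1296 (mod 1501)
6^8 ≡ 1296^2 = 1679616 ≡ 1498 (mod 1501)
6^16 ≡ 1498^2 = 2244004 ≡ 9 (mod 1501)
6^32 ≡ 9^2 = 81 ≡ 81 (mod 1501)
6^64 ≡ 81^2 = 6561 ≡ 557 (mod 1501)
6^128 ≡ 557^2 = 310249 ≡ 1043 (mod 1501)
6^256 ≡ 1043^2 = 1087849 ≡ 1125 (mod 1501)
6^512 ≡ 1125^2 = 1265625 ≡ 282 (mod 1501)
6^1024 ≡ 282^2 = 79524 ≡ 1472 (mod 1501)
1500 = 1024 + 256 + 128 + 64 + 16 + 8 + 4 in binary powers of 2.
So 6^1500 ≡ 1472 · 1125 · 1043 · 557 · 9 · 1498 · 1296 ≡ 87 (mod 1501).
Since 87 ≠ 1, base 6 is a Fermat witness: 1501 is composite.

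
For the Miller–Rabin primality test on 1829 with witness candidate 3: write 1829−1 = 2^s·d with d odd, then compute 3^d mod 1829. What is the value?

1195

1829 − 1 = 1828 = 2^2 · 457, so d = 457.
3^1 ≡ 3 (mod 1829)
3^2 ≡ 3^2 = 9 ≡ 9 (mod 1829)
3^4 ≡ 9^2 = 81 ≡ 81 (mod 1829)
3^8 ≡ 81^2 = 6561 ≡ 1074 (mod 1829)
3^16 ≡ 1074^2 = 1153476 ≡ 1206 (mod 1829)
3^32 ≡ 1206^2 = 1454436 ≡ 381 (mod 1829)
3^64 ≡ 381^2 = 145161 ≡ 670 (mod 1829)
3^128 ≡ 670^2 = 448900 ≡ 795 (mod 1829)
3^256 ≡ 795^2 = 632025 ≡ 1020 (mod 1829)
457 = 256 + 128 + 64 + 8 + 1 in binary powers of 2.
So 3^457 ≡ 1020 · 795 · 670 · 1074 · 3 ≡ 1195 (mod 1829).
Squaring chain: 1195 → 1405; never reaches −1, so base 3 is a Miller–Rabin witness that 1829 is composite.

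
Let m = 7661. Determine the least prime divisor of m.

47

7661 is odd.
Digit sum 20, not divisible by 3.
Ends in 1: not divisible by 5.
7: 7661 = 7·1094 + 3
11: 7661 = 11·696 + 5
13: 7661 = 13·589 + 4
17: 7661 = 17·450 + 11
19: 7661 = 19·403 + 4
23: 7661 = 23·333 + 2
29: 7661 = 29·264 + 5
31: 7661 = 31·247 + 4
37: 7661 = 37·207 + 2
41: 7661 = 41·186 + 35
43: 7661 = 43·178 + 7
47: 7661 = 47·163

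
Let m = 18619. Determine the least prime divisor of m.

43

18619 is odd.
Digit sum 25, not divisible by 3.
Ends in 9: not divisible by 5.
7: 18619 = 7·2659 + 6
11: 18619 = 11·1692 + 7
13: 18619 = 13·1432 + 3
17: 18619 = 17·1095 + 4
19: 18619 = 19·979 + 18
23: 18619 = 23·809 + 12
29: 18619 = 29·642 + 1
31: 18619 = 31·600 + 19
37: 18619 = 37·503 + 8
41: 18619 = 41·454 + 5
43: 18619 = 43·433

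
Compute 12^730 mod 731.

196

12^1 ≡ 12 (mod 731)
12^2 ≡ 12^2 = 144 ≡ 144 (mod 731)
12^4 ≡ 144^2 = 20736 ≡ 268 (mod 731)
12^8 ≡ 268^2 = 71824 ≡ 186 (mod 731)
12^16 ≡ 186^2 = 34596 ≡ 239 (mod 731)
12^32 ≡ 239^2 = 57121 ≡ 103 (mod 731)
12^64 ≡ 103^2 = 10609 ≡ 375 (mod 731)
12^128 ≡ 375^2 = 140625 ≡ 273 (mod 731)
12^256 ≡ 273^2 = 74529 ≡ 698 (mod 731)
12^512 ≡ 698^2 = 487204 ≡ 358 (mod 731)
730 = 512 + 128 + 64 + 16 + 8 + 2 in binary powers of 2.
So 12^730 ≡ 358 · 273 · 375 · 239 · 186 · 144 ≡ 196 (mod 731).
Since 196 ≠ 1, base 12 is a Fermat witness: 731 is composite.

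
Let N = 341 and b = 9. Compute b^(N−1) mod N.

9^1 ≡ 9 (mod 341)
9^2 ≡ 9^2 = 81 ≡ 81 (mod 341)
9^4 ≡ 81^2 = 6561 ≡ 82 (mod 341)
9^8 ≡ 82^2 = 6724 ≡ 245 (mod 341)
9^16 ≡ 245^2 = 60025 ≡ 9 (mod 341)
9^32 ≡ 9^2 = 81 ≡ 81 (mod 341)
9^64 ≡ 81^2 = 6561 ≡ 82 (mod 341)
9^128 ≡ 82^2 = 6724 ≡ 245 (mod 341)
9^256 ≡ 245^2 = 60025 ≡ 9 (mod 341)
340 = 256 + 64 + 16 + 4 in binary powers of 2.
So 9^340 ≡ 9 · 82 · 9 · 82 ≡ 67 (mod 341).
Since 67 ≠ 1, base 9 is a Fermat witness: 341 is composite.

67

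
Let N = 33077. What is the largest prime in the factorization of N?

33077 = 11 · 3007
3007 = 31 · 97
97 is prime.
So 33077 = 11 · 31 · 97; the largest prime factor is 97.

97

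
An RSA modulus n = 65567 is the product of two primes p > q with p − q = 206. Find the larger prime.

Since p = q + 206, we have 65567 = q(q + 206), so q² + 206q − 65567 = 0.
Discriminant: 206² + 4·65567 = 42436 + 262268 = 304704; √304704 = 552.
q = (−206 + 552)/2 = 173, and p = q + 206 = 379.
Check: 173 · 379 = 65567.

379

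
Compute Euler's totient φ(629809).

595056

Factor: 629809 = 23 · 139 · 197.
φ(629809) = (23−1) · (139−1) · (197−1) = 22 · 138 · 196 = 595056.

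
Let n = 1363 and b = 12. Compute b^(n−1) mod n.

12^1 ≡ 12 (mod 1363)
12^2 ≡ 12^2 = 144 ≡ 144 (mod 1363)
12^4 ≡ 144^2 = 20736 ≡ 291 (mod 1363)
12^8 ≡ 291^2 = 84681 ≡ 175 (mod 1363)
12^16 ≡ 175^2 = 30625 ≡ 639 (mod 1363)
12^32 ≡ 639^2 = 408321 ≡ 784 (mod 1363)
12^64 ≡ 784^2 = 614656 ≡ 1306 (mod 1363)
12^128 ≡ 1306^2 = 1705636 ≡ 523 (mod 1363)
12^256 ≡ 523^2 = 273529 ≡ 929 (mod 1363)
12^512 ≡ 929^2 = 863041 ≡ 262 (mod 1363)
12^1024 ≡ 262^2 = 68644 ≡ 494 (mod 1363)
1362 = 1024 + 256 + 64 + 16 + 2 in binary powers of 2.
So 12^1362 ≡ 494 · 929 · 1306 · 639 · 144 ≡ 202 (mod 1363).
Since 202 ≠ 1, base 12 is a Fermat witness: 1363 is composite.

202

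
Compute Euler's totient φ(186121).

Factor: 186121 = 13 · 103 · 139.
φ(186121) = (13−1) · (103−1) · (139−1) = 12 · 102 · 138 = 168912.

168912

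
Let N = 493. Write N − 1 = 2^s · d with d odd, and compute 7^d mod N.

493 − 1 = 492 = 2^2 · 123, so d = 123.
7^1 ≡ 7 (mod 493)
7^2 ≡ 7^2 = 49 ≡ 49 (mod 493)
7^4 ≡ 49^2 = 2401 ≡ 429 (mod 493)
7^8 ≡ 429^2 = 184041 ≡ 152 (mod 493)
7^16 ≡ 152^2 = 23104 ≡ 426 (mod 493)
7^32 ≡ 426^2 = 181476 ≡ 52 (mod 493)
7^64 ≡ 52^2 = 2704 ≡ 239 (mod 493)
123 = 64 + 32 + 16 + 8 + 2 + 1 in binary powers of 2.
So 7^123 ≡ 239 · 52 · 426 · 152 · 49 · 7 ≡ 371 (mod 493).
Squaring chain: 371 → 94; never reaches −1, so base 7 is a Miller–Rabin witness that 493 is composite.

371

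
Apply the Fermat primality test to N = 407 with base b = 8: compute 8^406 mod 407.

344

8^1 ≡ 8 (mod 407)
8^2 ≡ 8^2 = 64 ≡ 64 (mod 407)
8^4 ≡ 64^2 = 4096 ≡ 26 (mod 407)
8^8 ≡ 26^2 = 676 ≡ 269 (mod 407)
8^16 ≡ 269^2 = 72361 ≡ 322 (mod 407)
8^32 ≡ 322^2 = 103684 ≡ 306 (mod 407)
8^64 ≡ 306^2 = 93636 ≡ 26 (mod 407)
8^128 ≡ 26^2 = 676 ≡ 269 (mod 407)
8^256 ≡ 269^2 = 72361 ≡ 322 (mod 407)
406 = 256 + 128 + 16 + 4 + 2 in binary powers of 2.
So 8^406 ≡ 322 · 269 · 322 · 26 · 64 ≡ 344 (mod 407).
Since 344 ≠ 1, base 8 is a Fermat witness: 407 is composite.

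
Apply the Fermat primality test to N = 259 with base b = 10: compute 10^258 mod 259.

1

10^1 ≡ 10 (mod 259)
10^2 ≡ 10^2 = 100 ≡ 100 (mod 259)
10^4 ≡ 100^2 = 10000 ≡ 158 (mod 259)
10^8 ≡ 158^2 = 24964 ≡ 100 (mod 259)
10^16 ≡ 100^2 = 10000 ≡ 158 (mod 259)
10^32 ≡ 158^2 = 24964 ≡ 100 (mod 259)
10^64 ≡ 100^2 = 10000 ≡ 158 (mod 259)
10^128 ≡ 158^2 = 24964 ≡ 100 (mod 259)
10^256 ≡ 100^2 = 10000 ≡ 158 (mod 259)
258 = 256 + 2 in binary powers of 2.
So 10^258 ≡ 158 · 100 ≡ 1 (mod 259).
Since the result is 1, base 10 gives no evidence that 259 is composite.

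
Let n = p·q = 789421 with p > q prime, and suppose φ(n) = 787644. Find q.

φ(n) = (p−1)(q−1) = n − (p+q) + 1, so p + q = 789421 − 787644 + 1 = 1778.
p and q are the roots of t² − 1778t + 789421 = 0.
Discriminant: 1778² − 4·789421 = 3161284 − 3157684 = 3600; √3600 = 60.
q = (1778 − 60)/2 = 859, p = (1778 + 60)/2 = 919.
Check: 859 · 919 = 789421.

859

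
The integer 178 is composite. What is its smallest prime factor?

2

178 is even: 2 divides it.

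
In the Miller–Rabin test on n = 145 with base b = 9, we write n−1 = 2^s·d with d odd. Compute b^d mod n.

145 − 1 = 144 = 2^4 · 9, so d = 9.
9^1 ≡ 9 (mod 145)
9^2 ≡ 9^2 = 81 ≡ 81 (mod 145)
9^4 ≡ 81^2 = 6561 ≡ 36 (mod 145)
9^8 ≡ 36^2 = 1296 ≡ 136 (mod 145)
9 = 8 + 1 in binary powers of 2.
So 9^9 ≡ 136 · 9 ≡ 64 (mod 145).
Squaring chain: 64 → 36 → 136 → 81; never reaches −1, so base 9 is a Miller–Rabin witness that 145 is composite.

64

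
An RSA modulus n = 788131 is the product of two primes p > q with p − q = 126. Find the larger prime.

953

Since p = q + 126, we have 788131 = q(q + 126), so q² + 126q − 788131 = 0.
Discriminant: 126² + 4·788131 = 15876 + 3152524 = 3168400; √3168400 = 1780.
q = (−126 + 1780)/2 = 827, and p = q + 126 = 953.
Check: 827 · 953 = 788131.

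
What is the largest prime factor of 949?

73

949 = 13 · 73
73 is prime.
So 949 = 13 · 73; the largest prime factor is 73.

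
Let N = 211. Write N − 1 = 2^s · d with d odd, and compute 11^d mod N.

1

211 − 1 = 210 = 2^1 · 105, so d = 105.
11^1 ≡ 11 (mod 211)
11^2 ≡ 11^2 = 121 ≡ 121 (mod 211)
11^4 ≡ 121^2 = 14641 ≡ 82 (mod 211)
11^8 ≡ 82^2 = 6724 ≡ 183 (mod 211)
11^16 ≡ 183^2 = 33489 ≡ 151 (mod 211)
11^32 ≡ 151^2 = 22801 ≡ 13 (mod 211)
11^64 ≡ 13^2 = 169 ≡ 169 (mod 211)
105 = 64 + 32 + 8 + 1 in binary powers of 2.
So 11^105 ≡ 169 · 13 · 183 · 11 ≡ 1 (mod 211).
Since 11^d ≡ 1 (mod 211), base 11 does not prove 211 composite.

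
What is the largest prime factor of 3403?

83

3403 = 41 · 83
83 is prime.
So 3403 = 41 · 83; the largest prime factor is 83.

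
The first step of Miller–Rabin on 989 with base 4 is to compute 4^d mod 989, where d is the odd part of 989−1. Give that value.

989 − 1 = 988 = 2^2 · 247, so d = 247.
4^1 ≡ 4 (mod 989)
4^2 ≡ 4^2 = 16 ≡ 16 (mod 989)
4^4 ≡ 16^2 = 256 ≡ 256 (mod 989)
4^8 ≡ 256^2 = 65536 ≡ 262 (mod 989)
4^16 ≡ 262^2 = 68644 ≡ 403 (mod 989)
4^32 ≡ 403^2 = 162409 ≡ 213 (mod 989)
4^64 ≡ 213^2 = 45369 ≡ 864 (mod 989)
4^128 ≡ 864^2 = 746496 ≡ 790 (mod 989)
247 = 128 + 64 + 32 + 16 + 4 + 2 + 1 in binary powers of 2.
So 4^247 ≡ 790 · 864 · 213 · 403 · 256 · 16 · 4 ≡ 403 (mod 989).
Squaring chain: 403 → 213; never reaches −1, so base 4 is a Miller–Rabin witness that 989 is composite.

403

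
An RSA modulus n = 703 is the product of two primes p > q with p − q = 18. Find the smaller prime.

Since p = q + 18, we have 703 = q(q + 18), so q² + 18q − 703 = 0.
Discriminant: 18² + 4·703 = 324 + 2812 = 3136; √3136 = 56.
q = (−18 + 56)/2 = 19, and p = q + 18 = 37.
Check: 19 · 37 = 703.

19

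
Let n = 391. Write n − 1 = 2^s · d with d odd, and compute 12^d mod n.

215

391 − 1 = 390 = 2^1 · 195, so d = 195.
12^1 ≡ 12 (mod 391)
12^2 ≡ 12^2 = 144 ≡ 144 (mod 391)
12^4 ≡ 144^2 = 20736 ≡ 13 (mod 391)
12^8 ≡ 13^2 = 169 ≡ 169 (mod 391)
12^16 ≡ 169^2 = 28561 ≡ 18 (mod 391)
12^32 ≡ 18^2 = 324 ≡ 324 (mod 391)
12^64 ≡ 324^2 = 104976 ≡ 188 (mod 391)
12^128 ≡ 188^2 = 35344 ≡ 154 (mod 391)
195 = 128 + 64 + 2 + 1 in binary powers of 2.
So 12^195 ≡ 154 · 188 · 144 · 12 ≡ 215 (mod 391).
Squaring chain: 215; never reaches −1, so base 12 is a Miller–Rabin witness that 391 is composite.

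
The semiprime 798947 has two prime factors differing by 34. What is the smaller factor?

Since p = q + 34, we have 798947 = q(q + 34), so q² + 34q − 798947 = 0.
Discriminant: 34² + 4·798947 = 1156 + 3195788 = 3196944; √3196944 = 1788.
q = (−34 + 1788)/2 = 877, and p = q + 34 = 911.
Check: 877 · 911 = 798947.

877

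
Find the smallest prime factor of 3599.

59

3599 is odd.
Digit sum 26, not divisible by 3.
Ends in 9: not divisible by 5.
7: 3599 = 7·514 + 1
11: 3599 = 11·327 + 2
13: 3599 = 13·276 + 11
17: 3599 = 17·211 + 12
19: 3599 = 19·189 + 8
23: 3599 = 23·156 + 11
29: 3599 = 29·124 + 3
31: 3599 = 31·116 + 3
37: 3599 = 37·97 + 10
41: 3599 = 41·87 + 32
43: 3599 = 43·83 + 30
47: 3599 = 47·76 + 27
53: 3599 = 53·67 + 48
59: 3599 = 59·61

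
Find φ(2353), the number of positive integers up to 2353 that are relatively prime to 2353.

Factor: 2353 = 13 · 181.
φ(2353) = (13−1) · (181−1) = 12 · 180 = 2160.

2160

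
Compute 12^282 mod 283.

1

12^1 ≡ 12 (mod 283)
12^2 ≡ 12^2 = 144 ≡ 144 (mod 283)
12^4 ≡ 144^2 = 20736 ≡ 77 (mod 283)
12^8 ≡ 77^2 = 5929 ≡ 269 (mod 283)
12^16 ≡ 269^2 = 72361 ≡ 196 (mod 283)
12^32 ≡ 196^2 = 38416 ≡ 211 (mod 283)
12^64 ≡ 211^2 = 44521 ≡ 90 (mod 283)
12^128 ≡ 90^2 = 8100 ≡ 176 (mod 283)
12^256 ≡ 176^2 = 30976 ≡ 129 (mod 283)
282 = 256 + 16 + 8 + 2 in binary powers of 2.
So 12^282 ≡ 129 · 196 · 269 · 144 ≡ 1 (mod 283).
Since the result is 1, base 12 gives no evidence that 283 is composite.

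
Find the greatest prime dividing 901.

901 = 17 · 53
53 is prime.
So 901 = 17 · 53; the largest prime factor is 53.

53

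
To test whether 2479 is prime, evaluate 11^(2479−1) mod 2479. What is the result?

1148

11^1 ≡ 11 (mod 2479)
11^2 ≡ 11^2 = 121 ≡ 121 (mod 2479)
11^4 ≡ 121^2 = 14641 ≡ 2246 (mod 2479)
11^8 ≡ 2246^2 = 5044516 ≡ 2230 (mod 2479)
11^16 ≡ 2230^2 = 4972900 ≡ 26 (mod 2479)
11^32 ≡ 26^2 = 676 ≡ 676 (mod 2479)
11^64 ≡ 676^2 = 456976 ≡ 840 (mod 2479)
11^128 ≡ 840^2 = 705600 ≡ 1564 (mod 2479)
11^256 ≡ 1564^2 = 2446096 ≡ 1802 (mod 2479)
11^512 ≡ 1802^2 = 3247204 ≡ 2193 (mod 2479)
11^1024 ≡ 2193^2 = 4809249 ≡ 2468 (mod 2479)
11^2048 ≡ 2468^2 = 6091024 ≡ 121 (mod 2479)
2478 = 2048 + 256 + 128 + 32 + 8 + 4 + 2 in binary powers of 2.
So 11^2478 ≡ 121 · 1802 · 1564 · 676 · 2230 · 2246 · 121 ≡ 1148 (mod 2479).
Since 1148 ≠ 1, base 11 is a Fermat witness: 2479 is composite.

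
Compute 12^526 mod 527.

12^1 ≡ 12 (mod 527)
12^2 ≡ 12^2 = 144 ≡ 144 (mod 527)
12^4 ≡ 144^2 = 20736 ≡ 183 (mod 527)
12^8 ≡ 183^2 = 33489 ≡ 288 (mod 527)
12^16 ≡ 288^2 = 82944 ≡ 205 (mod 527)
12^32 ≡ 205^2 = 42025 ≡ 392 (mod 527)
12^64 ≡ 392^2 = 153664 ≡ 307 (mod 527)
12^128 ≡ 307^2 = 94249 ≡ 443 (mod 527)
12^256 ≡ 443^2 = 196249 ≡ 205 (mod 527)
12^512 ≡ 205^2 = 42025 ≡ 392 (mod 527)
526 = 512 + 8 + 4 + 2 in binary powers of 2.
So 12^526 ≡ 392 · 288 · 183 · 144 ≡ 236 (mod 527).
Since 236 ≠ 1, base 12 is a Fermat witness: 527 is composite.

236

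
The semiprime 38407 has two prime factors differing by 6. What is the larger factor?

Since p = q + 6, we have 38407 = q(q + 6), so q² + 6q − 38407 = 0.
Discriminant: 6² + 4·38407 = 36 + 153628 = 153664; √153664 = 392.
q = (−6 + 392)/2 = 193, and p = q + 6 = 199.
Check: 193 · 199 = 38407.

199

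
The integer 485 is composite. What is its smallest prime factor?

5

485 is odd.
Digit sum 17, not divisible by 3.
Ends in 5: divisible by 5.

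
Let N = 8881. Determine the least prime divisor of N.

83

8881 is odd.
Digit sum 25, not divisible by 3.
Ends in 1: not divisible by 5.
7: 8881 = 7·1268 + 5
11: 8881 = 11·807 + 4
13: 8881 = 13·683 + 2
17: 8881 = 17·522 + 7
19: 8881 = 19·467 + 8
23: 8881 = 23·386 + 3
29: 8881 = 29·306 + 7
31: 8881 = 31·286 + 15
37: 8881 = 37·240 + 1
41: 8881 = 41·216 + 25
43: 8881 = 43·206 + 23
47: 8881 = 47·188 + 45
53: 8881 = 53·167 + 30
59: 8881 = 59·150 + 31
61: 8881 = 61·145 + 36
67: 8881 = 67·132 + 37
71: 8881 = 71·125 + 6
73: 8881 = 73·121 + 48
79: 8881 = 79·112 + 33
83: 8881 = 83·107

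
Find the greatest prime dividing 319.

319 = 11 · 29
29 is prime.
So 319 = 11 · 29; the largest prime factor is 29.

29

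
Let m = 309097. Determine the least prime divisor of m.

23

309097 is odd.
Digit sum 28, not divisible by 3.
Ends in 7: not divisible by 5.
7: 309097 = 7·44156 + 5
11: 309097 = 11·28099 + 8
13: 309097 = 13·23776 + 9
17: 309097 = 17·18182 + 3
19: 309097 = 19·16268 + 5
23: 309097 = 23·13439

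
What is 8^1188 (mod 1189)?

836

8^1 ≡ 8 (mod 1189)
8^2 ≡ 8^2 = 64 ≡ 64 (mod 1189)
8^4 ≡ 64^2 = 4096 ≡ 529 (mod 1189)
8^8 ≡ 529^2 = 279841 ≡ 426 (mod 1189)
8^16 ≡ 426^2 = 181476 ≡ 748 (mod 1189)
8^32 ≡ 748^2 = 559504 ≡ 674 (mod 1189)
8^64 ≡ 674^2 = 454276 ≡ 78 (mod 1189)
8^128 ≡ 78^2 = 6084 ≡ 139 (mod 1189)
8^256 ≡ 139^2 = 19321 ≡ 297 (mod 1189)
8^512 ≡ 297^2 = 88209 ≡ 223 (mod 1189)
8^1024 ≡ 223^2 = 49729 ≡ 980 (mod 1189)
1188 = 1024 + 128 + 32 + 4 in binary powers of 2.
So 8^1188 ≡ 980 · 139 · 674 · 529 ≡ 836 (mod 1189).
Since 836 ≠ 1, base 8 is a Fermat witness: 1189 is composite.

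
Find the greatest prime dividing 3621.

71

3621 = 3 · 1207
1207 = 17 · 71
71 is prime.
So 3621 = 3 · 17 · 71; the largest prime factor is 71.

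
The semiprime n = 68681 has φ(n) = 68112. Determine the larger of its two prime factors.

397

φ(n) = (p−1)(q−1) = n − (p+q) + 1, so p + q = 68681 − 68112 + 1 = 570.
p and q are the roots of t² − 570t + 68681 = 0.
Discriminant: 570² − 4·68681 = 324900 − 274724 = 50176; √50176 = 224.
q = (570 − 224)/2 = 173, p = (570 + 224)/2 = 397.
Check: 173 · 397 = 68681.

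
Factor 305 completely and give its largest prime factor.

61

305 = 5 · 61
61 is prime.
So 305 = 5 · 61; the largest prime factor is 61.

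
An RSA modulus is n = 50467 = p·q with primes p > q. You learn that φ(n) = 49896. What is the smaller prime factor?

φ(n) = (p−1)(q−1) = n − (p+q) + 1, so p + q = 50467 − 49896 + 1 = 572.
p and q are the roots of t² − 572t + 50467 = 0.
Discriminant: 572² − 4·50467 = 327184 − 201868 = 125316; √125316 = 354.
q = (572 − 354)/2 = 109, p = (572 + 354)/2 = 463.
Check: 109 · 463 = 50467.

109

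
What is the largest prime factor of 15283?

15283 = 17 · 899
899 = 29 · 31
31 is prime.
So 15283 = 17 · 29 · 31; the largest prime factor is 31.

31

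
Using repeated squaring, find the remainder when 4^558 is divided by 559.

4^1 ≡ 4 (mod 559)
4^2 ≡ 4^2 = 16 ≡ 16 (mod 559)
4^4 ≡ 16^2 = 256 ≡ 256 (mod 559)
4^8 ≡ 256^2 = 65536 ≡ 133 (mod 559)
4^16 ≡ 133^2 = 17689 ≡ 360 (mod 559)
4^32 ≡ 360^2 = 129600 ≡ 471 (mod 559)
4^64 ≡ 471^2 = 221841 ≡ 477 (mod 559)
4^128 ≡ 477^2 = 227529 ≡ 16 (mod 559)
4^256 ≡ 16^2 = 256 ≡ 256 (mod 559)
4^512 ≡ 256^2 = 65536 ≡ 133 (mod 559)
558 = 512 + 32 + 8 + 4 + 2 in binary powers of 2.
So 4^558 ≡ 133 · 471 · 133 · 256 · 16 ≡ 508 (mod 559).
Since 508 ≠ 1, base 4 is a Fermat witness: 559 is composite.

508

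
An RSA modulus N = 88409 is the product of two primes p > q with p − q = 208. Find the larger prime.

Since p = q + 208, we have 88409 = q(q + 208), so q² + 208q − 88409 = 0.
Discriminant: 208² + 4·88409 = 43264 + 353636 = 396900; √396900 = 630.
q = (−208 + 630)/2 = 211, and p = q + 208 = 419.
Check: 211 · 419 = 88409.

419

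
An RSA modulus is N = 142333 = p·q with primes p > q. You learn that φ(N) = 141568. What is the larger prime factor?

φ(n) = (p−1)(q−1) = n − (p+q) + 1, so p + q = 142333 − 141568 + 1 = 766.
p and q are the roots of t² − 766t + 142333 = 0.
Discriminant: 766² − 4·142333 = 586756 − 569332 = 17424; √17424 = 132.
q = (766 − 132)/2 = 317, p = (766 + 132)/2 = 449.
Check: 317 · 449 = 142333.

449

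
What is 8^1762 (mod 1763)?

1417

8^1 ≡ 8 (mod 1763)
8^2 ≡ 8^2 = 64 ≡ 64 (mod 1763)
8^4 ≡ 64^2 = 4096 ≡ 570 (mod 1763)
8^8 ≡ 570^2 = 324900 ≡ 508 (mod 1763)
8^16 ≡ 508^2 = 258064 ≡ 666 (mod 1763)
8^32 ≡ 666^2 = 443556 ≡ 1043 (mod 1763)
8^64 ≡ 1043^2 = 1087849 ≡ 78 (mod 1763)
8^128 ≡ 78^2 = 6084 ≡ 795 (mod 1763)
8^256 ≡ 795^2 = 632025 ≡ 871 (mod 1763)
8^512 ≡ 871^2 = 758641 ≡ 551 (mod 1763)
8^1024 ≡ 551^2 = 303601 ≡ 365 (mod 1763)
1762 = 1024 + 512 + 128 + 64 + 32 + 2 in binary powers of 2.
So 8^1762 ≡ 365 · 551 · 795 · 78 · 1043 · 64 ≡ 1417 (mod 1763).
Since 1417 ≠ 1, base 8 is a Fermat witness: 1763 is composite.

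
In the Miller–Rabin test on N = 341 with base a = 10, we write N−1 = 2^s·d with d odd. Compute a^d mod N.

98

341 − 1 = 340 = 2^2 · 85, so d = 85.
10^1 ≡ 10 (mod 341)
10^2 ≡ 10^2 = 100 ≡ 100 (mod 341)
10^4 ≡ 100^2 = 10000 ≡ 111 (mod 341)
10^8 ≡ 111^2 = 12321 ≡ 45 (mod 341)
10^16 ≡ 45^2 = 2025 ≡ 320 (mod 341)
10^32 ≡ 320^2 = 102400 ≡ 100 (mod 341)
10^64 ≡ 100^2 = 10000 ≡ 111 (mod 341)
85 = 64 + 16 + 4 + 1 in binary powers of 2.
So 10^85 ≡ 111 · 320 · 111 · 10 ≡ 98 (mod 341).
Squaring chain: 98 → 56; never reaches −1, so base 10 is a Miller–Rabin witness that 341 is composite.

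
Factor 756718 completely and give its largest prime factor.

756718 = 2 · 378359
378359 = 71 · 5329
5329 = 73 · 73
73 = 73 · 1
So 756718 = 2 · 71 · 73^2; the largest prime factor is 73.

73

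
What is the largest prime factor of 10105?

47

10105 = 5 · 2021
2021 = 43 · 47
47 is prime.
So 10105 = 5 · 43 · 47; the largest prime factor is 47.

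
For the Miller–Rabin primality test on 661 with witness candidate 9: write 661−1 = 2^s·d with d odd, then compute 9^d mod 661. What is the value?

661 − 1 = 660 = 2^2 · 165, so d = 165.
9^1 ≡ 9 (mod 661)
9^2 ≡ 9^2 = 81 ≡ 81 (mod 661)
9^4 ≡ 81^2 = 6561 ≡ 612 (mod 661)
9^8 ≡ 612^2 = 374544 ≡ 418 (mod 661)
9^16 ≡ 418^2 = 174724 ≡ 220 (mod 661)
9^32 ≡ 220^2 = 48400 ≡ 147 (mod 661)
9^64 ≡ 147^2 = 21609 ≡ 457 (mod 661)
9^128 ≡ 457^2 = 208849 ≡ 634 (mod 661)
165 = 128 + 32 + 4 + 1 in binary powers of 2.
So 9^165 ≡ 634 · 147 · 612 · 9 ≡ 1 (mod 661).
Since 9^d ≡ 1 (mod 661), base 9 does not prove 661 composite.

1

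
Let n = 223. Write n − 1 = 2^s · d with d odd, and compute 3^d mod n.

222

223 − 1 = 222 = 2^1 · 111, so d = 111.
3^1 ≡ 3 (mod 223)
3^2 ≡ 3^2 = 9 ≡ 9 (mod 223)
3^4 ≡ 9^2 = 81 ≡ 81 (mod 223)
3^8 ≡ 81^2 = 6561 ≡ 94 (mod 223)
3^16 ≡ 94^2 = 8836 ≡ 139 (mod 223)
3^32 ≡ 139^2 = 19321 ≡ 143 (mod 223)
3^64 ≡ 143^2 = 20449 ≡ 156 (mod 223)
111 = 64 + 32 + 8 + 4 + 2 + 1 in binary powers of 2.
So 3^111 ≡ 156 · 143 · 94 · 81 · 9 · 3 ≡ 222 (mod 223).
Since 3^d ≡ 222 (mod 223), base 3 does not prove 223 composite.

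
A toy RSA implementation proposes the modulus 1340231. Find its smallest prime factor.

1340231 is odd.
Digit sum 14, not divisible by 3.
Ends in 1: not divisible by 5.
7: 1340231 = 7·191461 + 4
11: 1340231 = 11·121839 + 2
13: 1340231 = 13·103094 + 9
17: 1340231 = 17·78837 + 2
19: 1340231 = 19·70538 + 9
23: 1340231 = 23·58270 + 21
29: 1340231 = 29·46214 + 25
31: 1340231 = 31·43233 + 8
37: 1340231 = 37·36222 + 17
41: 1340231 = 41·32688 + 23
43: 1340231 = 43·31168 + 7
47: 1340231 = 47·28515 + 26
53: 1340231 = 53·25287 + 20
59: 1340231 = 59·22715 + 46
61: 1340231 = 61·21971

61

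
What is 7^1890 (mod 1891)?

7^1 ≡ 7 (mod 1891)
7^2 ≡ 7^2 = 49 ≡ 49 (mod 1891)
7^4 ≡ 49^2 = 2401 ≡ 510 (mod 1891)
7^8 ≡ 510^2 = 260100 ≡ 1033 (mod 1891)
7^16 ≡ 1033^2 = 1067089 ≡ 565 (mod 1891)
7^32 ≡ 565^2 = 319225 ≡ 1537 (mod 1891)
7^64 ≡ 1537^2 = 2362369 ≡ 510 (mod 1891)
7^128 ≡ 510^2 = 260100 ≡ 1033 (mod 1891)
7^256 ≡ 1033^2 = 1067089 ≡ 565 (mod 1891)
7^512 ≡ 565^2 = 319225 ≡ 1537 (mod 1891)
7^1024 ≡ 1537^2 = 2362369 ≡ 510 (mod 1891)
1890 = 1024 + 512 + 256 + 64 + 32 + 2 in binary powers of 2.
So 7^1890 ≡ 510 · 1537 · 565 · 510 · 1537 · 49 ≡ 1768 (mod 1891).
Since 1768 ≠ 1, base 7 is a Fermat witness: 1891 is composite.

1768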